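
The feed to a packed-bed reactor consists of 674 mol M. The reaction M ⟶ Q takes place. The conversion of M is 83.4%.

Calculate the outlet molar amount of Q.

M reacted = 0.834 × 674 = 562.1 mol; ν_M = −1, so ξ = 562.1/1 = 562.1 mol.
Outlet amounts (n = n₀ + ν ξ):
  M: 674 − 1(562.1) = 111.9
  Q: 0 + 1(562.1) = 562.1

562 mol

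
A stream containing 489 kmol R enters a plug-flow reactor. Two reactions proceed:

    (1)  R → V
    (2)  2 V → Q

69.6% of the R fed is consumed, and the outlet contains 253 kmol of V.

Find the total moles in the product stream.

Conversion of R: R consumed = 1ξ₁ = 0.696 × 489 → ξ₁ = 340.3 kmol.
V balance: n_V = 0 + 1ξ₁ − 2ξ₂ = 253 → ξ₂ = (1·340.3 − 253)/2 = 43.67 kmol.
Outlet amounts (n = n₀ + Σ ν·ξ):
  R: 489 − 1(340.3) = 148.7
  V: 0 + 1(340.3) − 2(43.67) = 253
  Q: 0 + 1(43.67) = 43.67
Total out = 148.7 + 253 + 43.67 = 445.3 kmol.

445 kmol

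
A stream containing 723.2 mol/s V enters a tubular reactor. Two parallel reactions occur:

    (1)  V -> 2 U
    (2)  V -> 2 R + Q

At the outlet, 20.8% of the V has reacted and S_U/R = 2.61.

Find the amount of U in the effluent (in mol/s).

Conversion of V: V consumed = 0.208 × 723.2 = 150.4 mol/s = 1ξ₁ + 1ξ₂.
Selectivity: 2ξ₁ / (2ξ₂) = 2.61 → ξ₁ = 2.61 ξ₂.
Substitute: (1·2.61 + 1) ξ₂ = 150.4 → ξ₂ = 41.67 mol/s, ξ₁ = 108.8 mol/s.
Outlet amounts (n = n₀ + Σ ν·ξ):
  V: 723.2 − 1(108.8) − 1(41.67) = 572.8
  U: 0 + 2(108.8) = 217.5
  R: 0 + 2(41.67) = 83.34
  Q: 0 + 1(41.67) = 41.67

218 mol/s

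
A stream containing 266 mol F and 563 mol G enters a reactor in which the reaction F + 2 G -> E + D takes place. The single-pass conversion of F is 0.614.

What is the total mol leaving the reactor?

F reacted = 0.614 × 266 = 163.3 mol; ν_F = −1, so ξ = 163.3/1 = 163.3 mol.
Outlet amounts (n = n₀ + ν ξ):
  F: 266 − 1(163.3) = 102.7
  G: 563 − 2(163.3) = 236.4
  E: 0 + 1(163.3) = 163.3
  D: 0 + 1(163.3) = 163.3
Total out = 102.7 + 236.4 + 163.3 + 163.3 = 665.7 mol.

666 mol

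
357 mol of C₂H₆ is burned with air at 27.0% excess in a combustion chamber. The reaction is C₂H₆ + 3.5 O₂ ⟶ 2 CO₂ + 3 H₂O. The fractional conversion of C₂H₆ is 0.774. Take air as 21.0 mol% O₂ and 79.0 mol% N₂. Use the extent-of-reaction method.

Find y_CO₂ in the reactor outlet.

Stoichiometric O₂ = 3.5 × 357 = 1250 mol; O₂ fed = 1250 × 1.270 = 1587 mol.
N₂ fed = 1587 × 79/21 = 5970 mol.
Fuel reacted = 0.774 × 357 → ξ = 276.3 mol.
Outlet (n = n₀ + ν ξ):
  C₂H₆: 357 − 1(276.3) = 80.68
  O₂: 1587 − 3.5(276.3) = 619.8
  N₂: 5970 (inert)
  CO₂: 0 + 2(276.3) = 552.6
  H₂O: 0 + 3(276.3) = 829
Total out = 8052 mol; y_CO₂ = 552.6 / 8052 = 0.06864.

0.0686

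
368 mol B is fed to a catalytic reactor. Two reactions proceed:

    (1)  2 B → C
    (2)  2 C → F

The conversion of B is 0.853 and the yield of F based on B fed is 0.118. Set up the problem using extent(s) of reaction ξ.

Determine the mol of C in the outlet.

Conversion of B: B consumed = 2ξ₁ = 0.853 × 368 → ξ₁ = 157 mol.
Yield of F: 1ξ₂ / 368 = 0.118 → ξ₂ = 43.42 mol.
Outlet amounts (n = n₀ + Σ ν·ξ):
  B: 368 − 2(157) = 54.1
  C: 0 + 1(157) − 2(43.42) = 70.1
  F: 0 + 1(43.42) = 43.42

70.1 mol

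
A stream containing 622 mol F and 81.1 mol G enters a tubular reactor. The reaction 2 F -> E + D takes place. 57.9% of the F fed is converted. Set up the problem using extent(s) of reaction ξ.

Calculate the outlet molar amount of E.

F reacted = 0.579 × 622 = 360.1 mol; ν_F = −2, so ξ = 360.1/2 = 180.1 mol.
Outlet amounts (n = n₀ + ν ξ):
  F: 622 − 2(180.1) = 261.9
  E: 0 + 1(180.1) = 180.1
  D: 0 + 1(180.1) = 180.1
  G: 81.1 (inert)

180 mol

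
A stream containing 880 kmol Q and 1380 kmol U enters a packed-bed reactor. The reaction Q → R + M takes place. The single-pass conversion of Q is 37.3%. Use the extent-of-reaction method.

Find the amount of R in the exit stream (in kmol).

328 kmol

Q reacted = 0.373 × 880 = 328.2 kmol; ν_Q = −1, so ξ = 328.2/1 = 328.2 kmol.
Outlet amounts (n = n₀ + ν ξ):
  Q: 880 − 1(328.2) = 551.8
  R: 0 + 1(328.2) = 328.2
  M: 0 + 1(328.2) = 328.2
  U: 1380 (inert)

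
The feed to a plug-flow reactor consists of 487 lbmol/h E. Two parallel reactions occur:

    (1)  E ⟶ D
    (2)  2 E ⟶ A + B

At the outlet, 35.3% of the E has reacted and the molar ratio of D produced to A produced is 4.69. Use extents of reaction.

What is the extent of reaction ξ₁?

ξ₁ = 121 lbmol/h

Conversion of E: E consumed = 0.353 × 487 = 171.9 lbmol/h = 1ξ₁ + 2ξ₂.
Selectivity: 1ξ₁ / (1ξ₂) = 4.69 → ξ₁ = 4.69 ξ₂.
Substitute: (1·4.69 + 2) ξ₂ = 171.9 → ξ₂ = 25.7 lbmol/h, ξ₁ = 120.5 lbmol/h.
Outlet amounts (n = n₀ + Σ ν·ξ):
  E: 487 − 1(120.5) − 2(25.7) = 315.1
  D: 0 + 1(120.5) = 120.5
  A: 0 + 1(25.7) = 25.7
  B: 0 + 1(25.7) = 25.7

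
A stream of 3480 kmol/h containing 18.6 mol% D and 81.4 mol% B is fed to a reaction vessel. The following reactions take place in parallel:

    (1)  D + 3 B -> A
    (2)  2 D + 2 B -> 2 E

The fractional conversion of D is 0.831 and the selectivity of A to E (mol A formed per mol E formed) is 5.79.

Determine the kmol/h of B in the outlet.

1380 kmol/h

Conversion of D: D consumed = 0.831 × 647.3 = 537.9 kmol/h = 1ξ₁ + 2ξ₂.
Selectivity: 1ξ₁ / (2ξ₂) = 5.79 → ξ₁ = 11.58 ξ₂.
Substitute: (1·11.58 + 2) ξ₂ = 537.9 → ξ₂ = 39.61 kmol/h, ξ₁ = 458.7 kmol/h.
Outlet amounts (n = n₀ + Σ ν·ξ):
  D: 647.3 − 1(458.7) − 2(39.61) = 109.4
  B: 2833 − 3(458.7) − 2(39.61) = 1377
  A: 0 + 1(458.7) = 458.7
  E: 0 + 2(39.61) = 79.22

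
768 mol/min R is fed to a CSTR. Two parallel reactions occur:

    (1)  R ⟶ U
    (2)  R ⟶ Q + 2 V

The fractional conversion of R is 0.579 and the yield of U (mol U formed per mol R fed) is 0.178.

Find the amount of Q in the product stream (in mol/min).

Yield of U: 1ξ₁ / 768 = 0.178 → ξ₁ = 136.7 mol/min.
Conversion of R: 1ξ₁ + 1ξ₂ = 0.579 × 768 = 444.7 → ξ₂ = 308 mol/min.
Outlet amounts (n = n₀ + Σ ν·ξ):
  R: 768 − 1(136.7) − 1(308) = 323.3
  U: 0 + 1(136.7) = 136.7
  Q: 0 + 1(308) = 308
  V: 0 + 2(308) = 615.9

308 mol/min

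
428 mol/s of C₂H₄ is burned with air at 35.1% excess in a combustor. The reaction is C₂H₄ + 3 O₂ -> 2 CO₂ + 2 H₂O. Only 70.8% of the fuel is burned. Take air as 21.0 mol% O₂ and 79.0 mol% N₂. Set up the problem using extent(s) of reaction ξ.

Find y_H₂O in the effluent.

0.0698

Stoichiometric O₂ = 3 × 428 = 1284 mol/s; O₂ fed = 1284 × 1.351 = 1735 mol/s.
N₂ fed = 1735 × 79/21 = 6526 mol/s.
Fuel reacted = 0.708 × 428 → ξ = 303 mol/s.
Outlet (n = n₀ + ν ξ):
  C₂H₄: 428 − 1(303) = 125
  O₂: 1735 − 3(303) = 825.6
  N₂: 6526 (inert)
  CO₂: 0 + 2(303) = 606
  H₂O: 0 + 2(303) = 606
Total out = 8688 mol/s; y_H₂O = 606 / 8688 = 0.06975.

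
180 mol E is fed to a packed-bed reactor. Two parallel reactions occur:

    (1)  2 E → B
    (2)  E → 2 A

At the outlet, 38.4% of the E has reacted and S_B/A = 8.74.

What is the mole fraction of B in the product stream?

Conversion of E: E consumed = 0.384 × 180 = 69.12 mol = 2ξ₁ + 1ξ₂.
Selectivity: 1ξ₁ / (2ξ₂) = 8.74 → ξ₁ = 17.48 ξ₂.
Substitute: (2·17.48 + 1) ξ₂ = 69.12 → ξ₂ = 1.922 mol, ξ₁ = 33.6 mol.
Outlet amounts (n = n₀ + Σ ν·ξ):
  E: 180 − 2(33.6) − 1(1.922) = 110.9
  B: 0 + 1(33.6) = 33.6
  A: 0 + 2(1.922) = 3.844
Total out = 148.3 mol; y_B = 33.6 / 148.3 = 0.2265.

0.227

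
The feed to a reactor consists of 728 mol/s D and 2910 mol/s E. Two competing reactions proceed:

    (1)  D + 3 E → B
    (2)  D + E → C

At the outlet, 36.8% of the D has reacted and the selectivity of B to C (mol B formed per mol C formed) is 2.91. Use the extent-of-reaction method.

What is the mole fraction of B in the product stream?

Conversion of D: D consumed = 0.368 × 728 = 267.9 mol/s = 1ξ₁ + 1ξ₂.
Selectivity: 1ξ₁ / (1ξ₂) = 2.91 → ξ₁ = 2.91 ξ₂.
Substitute: (1·2.91 + 1) ξ₂ = 267.9 → ξ₂ = 68.52 mol/s, ξ₁ = 199.4 mol/s.
Outlet amounts (n = n₀ + Σ ν·ξ):
  D: 728 − 1(199.4) − 1(68.52) = 460.1
  E: 2910 − 3(199.4) − 1(68.52) = 2243
  B: 0 + 1(199.4) = 199.4
  C: 0 + 1(68.52) = 68.52
Total out = 2971 mol/s; y_B = 199.4 / 2971 = 0.0671.

0.0671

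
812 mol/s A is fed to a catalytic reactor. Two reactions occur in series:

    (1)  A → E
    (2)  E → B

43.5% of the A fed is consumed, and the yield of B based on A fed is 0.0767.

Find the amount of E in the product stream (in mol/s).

Conversion of A: A consumed = 1ξ₁ = 0.435 × 812 → ξ₁ = 353.2 mol/s.
Yield of B: 1ξ₂ / 812 = 0.0767 → ξ₂ = 62.28 mol/s.
Outlet amounts (n = n₀ + Σ ν·ξ):
  A: 812 − 1(353.2) = 458.8
  E: 0 + 1(353.2) − 1(62.28) = 290.9
  B: 0 + 1(62.28) = 62.28

291 mol/s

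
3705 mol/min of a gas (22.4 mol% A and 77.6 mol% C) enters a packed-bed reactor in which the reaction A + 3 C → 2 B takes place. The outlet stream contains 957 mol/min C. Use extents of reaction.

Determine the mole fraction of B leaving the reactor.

For C: n = n₀ − 3ξ → 957 = 2875 − 3ξ, giving ξ = 639.4 mol/min.
Outlet amounts (n = n₀ + ν ξ):
  A: 829.9 − 1(639.4) = 190.6
  C: 2875 − 3(639.4) = 957
  B: 0 + 2(639.4) = 1279
Total out = 2426 mol/min; y_B = 1279 / 2426 = 0.527.

0.527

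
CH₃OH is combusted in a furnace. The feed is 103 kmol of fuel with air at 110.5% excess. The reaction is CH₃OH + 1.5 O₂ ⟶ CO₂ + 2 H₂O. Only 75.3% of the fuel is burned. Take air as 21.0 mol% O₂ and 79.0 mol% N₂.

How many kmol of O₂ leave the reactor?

209 kmol

Stoichiometric O₂ = 1.5 × 103 = 154.5 kmol; O₂ fed = 154.5 × 2.105 = 325.2 kmol.
N₂ fed = 325.2 × 79/21 = 1223 kmol.
Fuel reacted = 0.753 × 103 → ξ = 77.56 kmol.
Outlet (n = n₀ + ν ξ):
  CH₃OH: 103 − 1(77.56) = 25.44
  O₂: 325.2 − 1.5(77.56) = 208.9
  N₂: 1223 (inert)
  CO₂: 0 + 1(77.56) = 77.56
  H₂O: 0 + 2(77.56) = 155.1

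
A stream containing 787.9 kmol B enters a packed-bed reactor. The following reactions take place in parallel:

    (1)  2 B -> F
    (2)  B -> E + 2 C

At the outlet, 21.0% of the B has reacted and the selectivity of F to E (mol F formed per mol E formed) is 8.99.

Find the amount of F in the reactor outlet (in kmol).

78.4 kmol

Conversion of B: B consumed = 0.21 × 787.9 = 165.5 kmol = 2ξ₁ + 1ξ₂.
Selectivity: 1ξ₁ / (1ξ₂) = 8.99 → ξ₁ = 8.99 ξ₂.
Substitute: (2·8.99 + 1) ξ₂ = 165.5 → ξ₂ = 8.718 kmol, ξ₁ = 78.37 kmol.
Outlet amounts (n = n₀ + Σ ν·ξ):
  B: 787.9 − 2(78.37) − 1(8.718) = 622.4
  F: 0 + 1(78.37) = 78.37
  E: 0 + 1(8.718) = 8.718
  C: 0 + 2(8.718) = 17.44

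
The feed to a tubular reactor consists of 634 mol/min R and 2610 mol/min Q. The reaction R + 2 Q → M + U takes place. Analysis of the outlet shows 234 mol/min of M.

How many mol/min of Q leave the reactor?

2140 mol/min

For M: n = n₀ + 1ξ → 234 = 0 + 1ξ, giving ξ = 234 mol/min.
Outlet amounts (n = n₀ + ν ξ):
  R: 634 − 1(234) = 400
  Q: 2610 − 2(234) = 2142
  M: 0 + 1(234) = 234
  U: 0 + 1(234) = 234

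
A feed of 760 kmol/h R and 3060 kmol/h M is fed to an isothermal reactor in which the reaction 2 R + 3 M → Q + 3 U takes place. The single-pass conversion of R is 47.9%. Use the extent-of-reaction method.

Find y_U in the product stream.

0.15

R reacted = 0.479 × 760 = 364 kmol/h; ν_R = −2, so ξ = 364/2 = 182 kmol/h.
Outlet amounts (n = n₀ + ν ξ):
  R: 760 − 2(182) = 396
  M: 3060 − 3(182) = 2514
  Q: 0 + 1(182) = 182
  U: 0 + 3(182) = 546.1
Total out = 3638 kmol/h; y_U = 546.1 / 3638 = 0.1501.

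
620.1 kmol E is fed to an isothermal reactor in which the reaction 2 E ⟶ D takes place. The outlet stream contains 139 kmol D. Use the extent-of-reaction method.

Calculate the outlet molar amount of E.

342 kmol

For D: n = n₀ + 1ξ → 139 = 0 + 1ξ, giving ξ = 139 kmol.
Outlet amounts (n = n₀ + ν ξ):
  E: 620.1 − 2(139) = 342.1
  D: 0 + 1(139) = 139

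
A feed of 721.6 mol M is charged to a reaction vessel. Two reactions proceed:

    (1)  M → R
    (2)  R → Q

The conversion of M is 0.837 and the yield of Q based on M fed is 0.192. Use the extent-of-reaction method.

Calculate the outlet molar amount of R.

Conversion of M: M consumed = 1ξ₁ = 0.837 × 721.6 → ξ₁ = 604 mol.
Yield of Q: 1ξ₂ / 721.6 = 0.192 → ξ₂ = 138.5 mol.
Outlet amounts (n = n₀ + Σ ν·ξ):
  M: 721.6 − 1(604) = 117.6
  R: 0 + 1(604) − 1(138.5) = 465.4
  Q: 0 + 1(138.5) = 138.5

465 mol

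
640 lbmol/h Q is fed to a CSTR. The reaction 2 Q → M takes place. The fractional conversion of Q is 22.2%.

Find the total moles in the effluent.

Q reacted = 0.222 × 640 = 142.1 lbmol/h; ν_Q = −2, so ξ = 142.1/2 = 71.04 lbmol/h.
Outlet amounts (n = n₀ + ν ξ):
  Q: 640 − 2(71.04) = 497.9
  M: 0 + 1(71.04) = 71.04
Total out = 497.9 + 71.04 = 569 lbmol/h.

569 lbmol/h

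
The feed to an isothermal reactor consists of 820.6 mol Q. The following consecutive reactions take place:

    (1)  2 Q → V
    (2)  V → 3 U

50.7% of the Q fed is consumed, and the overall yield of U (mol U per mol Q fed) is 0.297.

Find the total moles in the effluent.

775 mol

Conversion of Q: Q consumed = 2ξ₁ = 0.507 × 820.6 → ξ₁ = 208 mol.
Yield of U: 3ξ₂ / 820.6 = 0.297 → ξ₂ = 81.24 mol.
Outlet amounts (n = n₀ + Σ ν·ξ):
  Q: 820.6 − 2(208) = 404.6
  V: 0 + 1(208) − 1(81.24) = 126.8
  U: 0 + 3(81.24) = 243.7
Total out = 404.6 + 126.8 + 243.7 = 775.1 mol.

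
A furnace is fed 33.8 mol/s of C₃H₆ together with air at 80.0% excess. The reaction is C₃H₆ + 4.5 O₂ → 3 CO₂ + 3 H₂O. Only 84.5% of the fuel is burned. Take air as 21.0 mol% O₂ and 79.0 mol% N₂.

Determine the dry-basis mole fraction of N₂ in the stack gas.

Stoichiometric O₂ = 4.5 × 33.8 = 152.1 mol/s; O₂ fed = 152.1 × 1.800 = 273.8 mol/s.
N₂ fed = 273.8 × 79/21 = 1030 mol/s.
Fuel reacted = 0.845 × 33.8 → ξ = 28.56 mol/s.
Outlet (n = n₀ + ν ξ):
  C₃H₆: 33.8 − 1(28.56) = 5.239
  O₂: 273.8 − 4.5(28.56) = 145.3
  N₂: 1030 (inert)
  CO₂: 0 + 3(28.56) = 85.68
  H₂O: 0 + 3(28.56) = 85.68
Dry total = 1266 mol/s; y_N₂ (dry) = 1030 / 1266 = 0.8135.

0.813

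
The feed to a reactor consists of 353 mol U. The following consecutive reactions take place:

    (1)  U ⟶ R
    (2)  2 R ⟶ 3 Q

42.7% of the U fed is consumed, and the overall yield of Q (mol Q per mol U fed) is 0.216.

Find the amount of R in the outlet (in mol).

Conversion of U: U consumed = 1ξ₁ = 0.427 × 353 → ξ₁ = 150.7 mol.
Yield of Q: 3ξ₂ / 353 = 0.216 → ξ₂ = 25.42 mol.
Outlet amounts (n = n₀ + Σ ν·ξ):
  U: 353 − 1(150.7) = 202.3
  R: 0 + 1(150.7) − 2(25.42) = 99.9
  Q: 0 + 3(25.42) = 76.25

99.9 mol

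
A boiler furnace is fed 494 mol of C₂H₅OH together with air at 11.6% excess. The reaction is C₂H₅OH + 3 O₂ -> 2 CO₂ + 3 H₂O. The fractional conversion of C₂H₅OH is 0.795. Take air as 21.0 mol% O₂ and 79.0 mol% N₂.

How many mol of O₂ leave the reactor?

476 mol

Stoichiometric O₂ = 3 × 494 = 1482 mol; O₂ fed = 1482 × 1.116 = 1654 mol.
N₂ fed = 1654 × 79/21 = 6222 mol.
Fuel reacted = 0.795 × 494 → ξ = 392.7 mol.
Outlet (n = n₀ + ν ξ):
  C₂H₅OH: 494 − 1(392.7) = 101.3
  O₂: 1654 − 3(392.7) = 475.7
  N₂: 6222 (inert)
  CO₂: 0 + 2(392.7) = 785.5
  H₂O: 0 + 3(392.7) = 1178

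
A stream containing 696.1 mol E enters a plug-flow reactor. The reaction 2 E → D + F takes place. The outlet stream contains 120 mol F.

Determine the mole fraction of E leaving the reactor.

0.655

For F: n = n₀ + 1ξ → 120 = 0 + 1ξ, giving ξ = 120 mol.
Outlet amounts (n = n₀ + ν ξ):
  E: 696.1 − 2(120) = 456.1
  D: 0 + 1(120) = 120
  F: 0 + 1(120) = 120
Total out = 696.1 mol; y_E = 456.1 / 696.1 = 0.6552.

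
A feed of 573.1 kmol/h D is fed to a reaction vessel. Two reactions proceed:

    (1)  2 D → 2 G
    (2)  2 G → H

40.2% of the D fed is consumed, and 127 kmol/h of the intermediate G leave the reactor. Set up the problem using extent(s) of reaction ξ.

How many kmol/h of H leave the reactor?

51.7 kmol/h

Conversion of D: D consumed = 2ξ₁ = 0.402 × 573.1 → ξ₁ = 115.2 kmol/h.
G balance: n_G = 0 + 2ξ₁ − 2ξ₂ = 127 → ξ₂ = (2·115.2 − 127)/2 = 51.69 kmol/h.
Outlet amounts (n = n₀ + Σ ν·ξ):
  D: 573.1 − 2(115.2) = 342.7
  G: 0 + 2(115.2) − 2(51.69) = 127
  H: 0 + 1(51.69) = 51.69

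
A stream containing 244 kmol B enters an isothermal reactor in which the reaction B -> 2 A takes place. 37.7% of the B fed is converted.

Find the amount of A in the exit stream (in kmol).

184 kmol

B reacted = 0.377 × 244 = 91.99 kmol; ν_B = −1, so ξ = 91.99/1 = 91.99 kmol.
Outlet amounts (n = n₀ + ν ξ):
  B: 244 − 1(91.99) = 152
  A: 0 + 2(91.99) = 184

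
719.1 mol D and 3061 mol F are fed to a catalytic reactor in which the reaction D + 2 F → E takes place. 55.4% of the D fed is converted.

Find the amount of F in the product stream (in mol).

D reacted = 0.554 × 719.1 = 398.4 mol; ν_D = −1, so ξ = 398.4/1 = 398.4 mol.
Outlet amounts (n = n₀ + ν ξ):
  D: 719.1 − 1(398.4) = 320.7
  F: 3061 − 2(398.4) = 2264
  E: 0 + 1(398.4) = 398.4

2260 mol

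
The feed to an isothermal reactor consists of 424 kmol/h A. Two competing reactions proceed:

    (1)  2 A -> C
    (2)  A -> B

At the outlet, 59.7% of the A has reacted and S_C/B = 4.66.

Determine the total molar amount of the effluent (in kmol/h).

Conversion of A: A consumed = 0.597 × 424 = 253.1 kmol/h = 2ξ₁ + 1ξ₂.
Selectivity: 1ξ₁ / (1ξ₂) = 4.66 → ξ₁ = 4.66 ξ₂.
Substitute: (2·4.66 + 1) ξ₂ = 253.1 → ξ₂ = 24.53 kmol/h, ξ₁ = 114.3 kmol/h.
Outlet amounts (n = n₀ + Σ ν·ξ):
  A: 424 − 2(114.3) − 1(24.53) = 170.9
  C: 0 + 1(114.3) = 114.3
  B: 0 + 1(24.53) = 24.53
Total out = 170.9 + 114.3 + 24.53 = 309.7 kmol/h.

310 kmol/h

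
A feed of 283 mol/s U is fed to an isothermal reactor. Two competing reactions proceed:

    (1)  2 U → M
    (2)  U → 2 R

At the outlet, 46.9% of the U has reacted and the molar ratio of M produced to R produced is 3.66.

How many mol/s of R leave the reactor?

17 mol/s

Conversion of U: U consumed = 0.469 × 283 = 132.7 mol/s = 2ξ₁ + 1ξ₂.
Selectivity: 1ξ₁ / (2ξ₂) = 3.66 → ξ₁ = 7.32 ξ₂.
Substitute: (2·7.32 + 1) ξ₂ = 132.7 → ξ₂ = 8.486 mol/s, ξ₁ = 62.12 mol/s.
Outlet amounts (n = n₀ + Σ ν·ξ):
  U: 283 − 2(62.12) − 1(8.486) = 150.3
  M: 0 + 1(62.12) = 62.12
  R: 0 + 2(8.486) = 16.97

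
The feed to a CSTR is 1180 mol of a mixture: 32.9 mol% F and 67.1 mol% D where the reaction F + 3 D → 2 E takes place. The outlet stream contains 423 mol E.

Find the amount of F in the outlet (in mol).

For E: n = n₀ + 2ξ → 423 = 0 + 2ξ, giving ξ = 211.5 mol.
Outlet amounts (n = n₀ + ν ξ):
  F: 388.2 − 1(211.5) = 176.7
  D: 791.8 − 3(211.5) = 157.3
  E: 0 + 2(211.5) = 423

177 mol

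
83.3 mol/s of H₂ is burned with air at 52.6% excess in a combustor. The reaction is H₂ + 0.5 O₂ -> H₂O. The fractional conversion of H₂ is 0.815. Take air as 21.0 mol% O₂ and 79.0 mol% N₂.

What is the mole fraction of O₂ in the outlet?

0.0841

Stoichiometric O₂ = 0.5 × 83.3 = 41.65 mol/s; O₂ fed = 41.65 × 1.526 = 63.56 mol/s.
N₂ fed = 63.56 × 79/21 = 239.1 mol/s.
Fuel reacted = 0.815 × 83.3 → ξ = 67.89 mol/s.
Outlet (n = n₀ + ν ξ):
  H₂: 83.3 − 1(67.89) = 15.41
  O₂: 63.56 − 0.5(67.89) = 29.61
  N₂: 239.1 (inert)
  H₂O: 0 + 1(67.89) = 67.89
Total out = 352 mol/s; y_O₂ = 29.61 / 352 = 0.08413.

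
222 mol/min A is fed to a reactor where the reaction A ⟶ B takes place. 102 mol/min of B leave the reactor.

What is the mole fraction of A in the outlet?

0.541

For B: n = n₀ + 1ξ → 102 = 0 + 1ξ, giving ξ = 102 mol/min.
Outlet amounts (n = n₀ + ν ξ):
  A: 222 − 1(102) = 120
  B: 0 + 1(102) = 102
Total out = 222 mol/min; y_A = 120 / 222 = 0.5405.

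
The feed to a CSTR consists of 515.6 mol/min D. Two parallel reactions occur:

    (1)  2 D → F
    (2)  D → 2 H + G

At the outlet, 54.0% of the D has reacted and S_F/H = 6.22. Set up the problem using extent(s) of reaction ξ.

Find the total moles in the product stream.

403 mol/min

Conversion of D: D consumed = 0.54 × 515.6 = 278.4 mol/min = 2ξ₁ + 1ξ₂.
Selectivity: 1ξ₁ / (2ξ₂) = 6.22 → ξ₁ = 12.44 ξ₂.
Substitute: (2·12.44 + 1) ξ₂ = 278.4 → ξ₂ = 10.76 mol/min, ξ₁ = 133.8 mol/min.
Outlet amounts (n = n₀ + Σ ν·ξ):
  D: 515.6 − 2(133.8) − 1(10.76) = 237.2
  F: 0 + 1(133.8) = 133.8
  H: 0 + 2(10.76) = 21.52
  G: 0 + 1(10.76) = 10.76
Total out = 237.2 + 133.8 + 21.52 + 10.76 = 403.3 mol/min.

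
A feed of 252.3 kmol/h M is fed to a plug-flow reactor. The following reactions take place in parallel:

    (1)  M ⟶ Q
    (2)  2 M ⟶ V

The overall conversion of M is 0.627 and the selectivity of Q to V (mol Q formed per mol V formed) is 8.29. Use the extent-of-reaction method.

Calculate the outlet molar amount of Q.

Conversion of M: M consumed = 0.627 × 252.3 = 158.2 kmol/h = 1ξ₁ + 2ξ₂.
Selectivity: 1ξ₁ / (1ξ₂) = 8.29 → ξ₁ = 8.29 ξ₂.
Substitute: (1·8.29 + 2) ξ₂ = 158.2 → ξ₂ = 15.37 kmol/h, ξ₁ = 127.4 kmol/h.
Outlet amounts (n = n₀ + Σ ν·ξ):
  M: 252.3 − 1(127.4) − 2(15.37) = 94.11
  Q: 0 + 1(127.4) = 127.4
  V: 0 + 1(15.37) = 15.37

127 kmol/h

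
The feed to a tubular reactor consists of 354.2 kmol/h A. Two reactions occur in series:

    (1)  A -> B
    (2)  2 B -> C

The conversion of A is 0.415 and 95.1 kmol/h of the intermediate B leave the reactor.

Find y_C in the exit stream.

0.079

Conversion of A: A consumed = 1ξ₁ = 0.415 × 354.2 → ξ₁ = 147 kmol/h.
B balance: n_B = 0 + 1ξ₁ − 2ξ₂ = 95.1 → ξ₂ = (1·147 − 95.1)/2 = 25.95 kmol/h.
Outlet amounts (n = n₀ + Σ ν·ξ):
  A: 354.2 − 1(147) = 207.2
  B: 0 + 1(147) − 2(25.95) = 95.1
  C: 0 + 1(25.95) = 25.95
Total out = 328.3 kmol/h; y_C = 25.95 / 328.3 = 0.07904.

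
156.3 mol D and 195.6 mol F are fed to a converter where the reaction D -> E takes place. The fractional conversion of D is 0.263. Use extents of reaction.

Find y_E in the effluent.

0.117

D reacted = 0.263 × 156.3 = 41.11 mol; ν_D = −1, so ξ = 41.11/1 = 41.11 mol.
Outlet amounts (n = n₀ + ν ξ):
  D: 156.3 − 1(41.11) = 115.2
  E: 0 + 1(41.11) = 41.11
  F: 195.6 (inert)
Total out = 351.9 mol; y_E = 41.11 / 351.9 = 0.1168.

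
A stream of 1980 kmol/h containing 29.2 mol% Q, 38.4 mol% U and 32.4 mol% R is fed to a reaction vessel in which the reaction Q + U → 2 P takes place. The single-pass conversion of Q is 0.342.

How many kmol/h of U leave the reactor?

563 kmol/h

Q reacted = 0.342 × 578.2 = 197.7 kmol/h; ν_Q = −1, so ξ = 197.7/1 = 197.7 kmol/h.
Outlet amounts (n = n₀ + ν ξ):
  Q: 578.2 − 1(197.7) = 380.4
  U: 760.3 − 1(197.7) = 562.6
  P: 0 + 2(197.7) = 395.5
  R: 641.5 (inert)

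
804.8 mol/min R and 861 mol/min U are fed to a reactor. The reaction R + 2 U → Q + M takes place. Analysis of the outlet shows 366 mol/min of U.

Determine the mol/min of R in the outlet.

557 mol/min

For U: n = n₀ − 2ξ → 366 = 861 − 2ξ, giving ξ = 247.5 mol/min.
Outlet amounts (n = n₀ + ν ξ):
  R: 804.8 − 1(247.5) = 557.3
  U: 861 − 2(247.5) = 366
  Q: 0 + 1(247.5) = 247.5
  M: 0 + 1(247.5) = 247.5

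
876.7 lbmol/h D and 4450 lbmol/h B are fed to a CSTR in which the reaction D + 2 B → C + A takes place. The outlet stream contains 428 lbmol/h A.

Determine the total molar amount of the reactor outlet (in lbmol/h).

4900 lbmol/h

For A: n = n₀ + 1ξ → 428 = 0 + 1ξ, giving ξ = 428 lbmol/h.
Outlet amounts (n = n₀ + ν ξ):
  D: 876.7 − 1(428) = 448.7
  B: 4450 − 2(428) = 3594
  C: 0 + 1(428) = 428
  A: 0 + 1(428) = 428
Total out = 448.7 + 3594 + 428 + 428 = 4899 lbmol/h.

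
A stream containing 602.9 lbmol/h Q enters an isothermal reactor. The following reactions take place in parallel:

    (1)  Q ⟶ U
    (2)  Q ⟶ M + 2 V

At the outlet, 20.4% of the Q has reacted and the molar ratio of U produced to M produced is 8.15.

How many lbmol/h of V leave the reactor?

26.9 lbmol/h

Conversion of Q: Q consumed = 0.204 × 602.9 = 123 lbmol/h = 1ξ₁ + 1ξ₂.
Selectivity: 1ξ₁ / (1ξ₂) = 8.15 → ξ₁ = 8.15 ξ₂.
Substitute: (1·8.15 + 1) ξ₂ = 123 → ξ₂ = 13.44 lbmol/h, ξ₁ = 109.5 lbmol/h.
Outlet amounts (n = n₀ + Σ ν·ξ):
  Q: 602.9 − 1(109.5) − 1(13.44) = 479.9
  U: 0 + 1(109.5) = 109.5
  M: 0 + 1(13.44) = 13.44
  V: 0 + 2(13.44) = 26.88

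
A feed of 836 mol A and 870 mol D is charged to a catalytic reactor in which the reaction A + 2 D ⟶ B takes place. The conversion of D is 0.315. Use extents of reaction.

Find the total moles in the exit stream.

1430 mol

D reacted = 0.315 × 870 = 274.1 mol; ν_D = −2, so ξ = 274.1/2 = 137 mol.
Outlet amounts (n = n₀ + ν ξ):
  A: 836 − 1(137) = 699
  D: 870 − 2(137) = 596
  B: 0 + 1(137) = 137
Total out = 699 + 596 + 137 = 1432 mol.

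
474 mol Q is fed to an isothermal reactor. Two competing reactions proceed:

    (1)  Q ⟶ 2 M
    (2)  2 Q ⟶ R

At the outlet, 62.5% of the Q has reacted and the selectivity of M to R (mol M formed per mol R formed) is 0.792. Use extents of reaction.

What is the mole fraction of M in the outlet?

0.245

Conversion of Q: Q consumed = 0.625 × 474 = 296.2 mol = 1ξ₁ + 2ξ₂.
Selectivity: 2ξ₁ / (1ξ₂) = 0.792 → ξ₁ = 0.396 ξ₂.
Substitute: (1·0.396 + 2) ξ₂ = 296.2 → ξ₂ = 123.6 mol, ξ₁ = 48.96 mol.
Outlet amounts (n = n₀ + Σ ν·ξ):
  Q: 474 − 1(48.96) − 2(123.6) = 177.8
  M: 0 + 2(48.96) = 97.93
  R: 0 + 1(123.6) = 123.6
Total out = 399.3 mol; y_M = 97.93 / 399.3 = 0.2452.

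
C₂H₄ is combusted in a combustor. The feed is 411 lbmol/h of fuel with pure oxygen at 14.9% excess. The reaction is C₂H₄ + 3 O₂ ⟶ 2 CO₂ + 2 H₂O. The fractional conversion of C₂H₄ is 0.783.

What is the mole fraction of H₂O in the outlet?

0.352

Stoichiometric O₂ = 3 × 411 = 1233 lbmol/h; O₂ fed = 1233 × 1.149 = 1417 lbmol/h.
Fuel reacted = 0.783 × 411 → ξ = 321.8 lbmol/h.
Outlet (n = n₀ + ν ξ):
  C₂H₄: 411 − 1(321.8) = 89.19
  O₂: 1417 − 3(321.8) = 451.3
  CO₂: 0 + 2(321.8) = 643.6
  H₂O: 0 + 2(321.8) = 643.6
Total out = 1828 lbmol/h; y_H₂O = 643.6 / 1828 = 0.3521.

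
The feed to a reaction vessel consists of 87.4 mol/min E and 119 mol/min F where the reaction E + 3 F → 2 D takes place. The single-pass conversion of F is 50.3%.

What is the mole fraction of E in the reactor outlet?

0.405

F reacted = 0.503 × 119 = 59.86 mol/min; ν_F = −3, so ξ = 59.86/3 = 19.95 mol/min.
Outlet amounts (n = n₀ + ν ξ):
  E: 87.4 − 1(19.95) = 67.45
  F: 119 − 3(19.95) = 59.14
  D: 0 + 2(19.95) = 39.9
Total out = 166.5 mol/min; y_E = 67.45 / 166.5 = 0.4051.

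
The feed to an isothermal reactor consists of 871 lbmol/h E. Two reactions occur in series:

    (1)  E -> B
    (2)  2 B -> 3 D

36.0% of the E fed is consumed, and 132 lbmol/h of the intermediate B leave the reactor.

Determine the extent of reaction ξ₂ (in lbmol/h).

Conversion of E: E consumed = 1ξ₁ = 0.36 × 871 → ξ₁ = 313.6 lbmol/h.
B balance: n_B = 0 + 1ξ₁ − 2ξ₂ = 132 → ξ₂ = (1·313.6 − 132)/2 = 90.78 lbmol/h.
Outlet amounts (n = n₀ + Σ ν·ξ):
  E: 871 − 1(313.6) = 557.4
  B: 0 + 1(313.6) − 2(90.78) = 132
  D: 0 + 3(90.78) = 272.3

ξ₂ = 90.8 lbmol/h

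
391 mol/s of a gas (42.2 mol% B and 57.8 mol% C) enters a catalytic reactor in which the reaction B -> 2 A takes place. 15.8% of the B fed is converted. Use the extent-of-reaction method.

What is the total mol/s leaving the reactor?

B reacted = 0.158 × 165 = 26.07 mol/s; ν_B = −1, so ξ = 26.07/1 = 26.07 mol/s.
Outlet amounts (n = n₀ + ν ξ):
  B: 165 − 1(26.07) = 138.9
  A: 0 + 2(26.07) = 52.14
  C: 226 (inert)
Total out = 138.9 + 52.14 + 226 = 417.1 mol/s.

417 mol/s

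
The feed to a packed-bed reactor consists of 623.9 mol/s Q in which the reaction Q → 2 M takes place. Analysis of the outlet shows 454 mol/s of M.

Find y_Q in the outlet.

For M: n = n₀ + 2ξ → 454 = 0 + 2ξ, giving ξ = 227 mol/s.
Outlet amounts (n = n₀ + ν ξ):
  Q: 623.9 − 1(227) = 396.9
  M: 0 + 2(227) = 454
Total out = 850.9 mol/s; y_Q = 396.9 / 850.9 = 0.4664.

0.466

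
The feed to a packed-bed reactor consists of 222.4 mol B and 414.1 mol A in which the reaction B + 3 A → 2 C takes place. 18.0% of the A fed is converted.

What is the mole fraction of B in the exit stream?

A reacted = 0.18 × 414.1 = 74.54 mol; ν_A = −3, so ξ = 74.54/3 = 24.85 mol.
Outlet amounts (n = n₀ + ν ξ):
  B: 222.4 − 1(24.85) = 197.6
  A: 414.1 − 3(24.85) = 339.6
  C: 0 + 2(24.85) = 49.69
Total out = 586.8 mol; y_B = 197.6 / 586.8 = 0.3367.

0.337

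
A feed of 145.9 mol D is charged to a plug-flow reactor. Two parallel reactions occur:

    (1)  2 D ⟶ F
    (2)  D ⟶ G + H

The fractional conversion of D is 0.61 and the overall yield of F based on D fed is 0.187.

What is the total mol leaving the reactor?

Yield of F: 1ξ₁ / 145.9 = 0.187 → ξ₁ = 27.28 mol.
Conversion of D: 2ξ₁ + 1ξ₂ = 0.61 × 145.9 = 89 → ξ₂ = 34.43 mol.
Outlet amounts (n = n₀ + Σ ν·ξ):
  D: 145.9 − 2(27.28) − 1(34.43) = 56.9
  F: 0 + 1(27.28) = 27.28
  G: 0 + 1(34.43) = 34.43
  H: 0 + 1(34.43) = 34.43
Total out = 56.9 + 27.28 + 34.43 + 34.43 = 153 mol.

153 mol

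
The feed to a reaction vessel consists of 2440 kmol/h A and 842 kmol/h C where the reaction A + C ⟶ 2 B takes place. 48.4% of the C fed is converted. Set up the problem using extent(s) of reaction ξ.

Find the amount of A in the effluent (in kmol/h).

C reacted = 0.484 × 842 = 407.5 kmol/h; ν_C = −1, so ξ = 407.5/1 = 407.5 kmol/h.
Outlet amounts (n = n₀ + ν ξ):
  A: 2440 − 1(407.5) = 2032
  C: 842 − 1(407.5) = 434.5
  B: 0 + 2(407.5) = 815.1

2030 kmol/h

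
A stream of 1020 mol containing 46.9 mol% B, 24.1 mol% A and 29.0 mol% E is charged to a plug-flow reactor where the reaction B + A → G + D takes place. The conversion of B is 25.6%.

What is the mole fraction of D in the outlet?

0.12

B reacted = 0.256 × 478.4 = 122.5 mol; ν_B = −1, so ξ = 122.5/1 = 122.5 mol.
Outlet amounts (n = n₀ + ν ξ):
  B: 478.4 − 1(122.5) = 355.9
  A: 245.8 − 1(122.5) = 123.4
  G: 0 + 1(122.5) = 122.5
  D: 0 + 1(122.5) = 122.5
  E: 295.8 (inert)
Total out = 1020 mol; y_D = 122.5 / 1020 = 0.1201.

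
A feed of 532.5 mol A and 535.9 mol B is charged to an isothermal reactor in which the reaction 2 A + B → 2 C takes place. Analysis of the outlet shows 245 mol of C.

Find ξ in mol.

For C: n = n₀ + 2ξ → 245 = 0 + 2ξ, giving ξ = 122.5 mol.
Outlet amounts (n = n₀ + ν ξ):
  A: 532.5 − 2(122.5) = 287.5
  B: 535.9 − 1(122.5) = 413.4
  C: 0 + 2(122.5) = 245

ξ = 122 mol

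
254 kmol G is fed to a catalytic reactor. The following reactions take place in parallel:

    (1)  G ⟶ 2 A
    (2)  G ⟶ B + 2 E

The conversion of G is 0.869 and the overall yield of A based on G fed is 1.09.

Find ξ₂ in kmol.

ξ₂ = 82.3 kmol

Yield of A: 2ξ₁ / 254 = 1.09 → ξ₁ = 138.4 kmol.
Conversion of G: 1ξ₁ + 1ξ₂ = 0.869 × 254 = 220.7 → ξ₂ = 82.3 kmol.
Outlet amounts (n = n₀ + Σ ν·ξ):
  G: 254 − 1(138.4) − 1(82.3) = 33.27
  A: 0 + 2(138.4) = 276.9
  B: 0 + 1(82.3) = 82.3
  E: 0 + 2(82.3) = 164.6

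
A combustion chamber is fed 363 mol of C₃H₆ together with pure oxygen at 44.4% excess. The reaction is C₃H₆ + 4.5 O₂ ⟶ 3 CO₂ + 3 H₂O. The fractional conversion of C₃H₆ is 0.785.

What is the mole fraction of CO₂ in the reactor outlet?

0.298

Stoichiometric O₂ = 4.5 × 363 = 1634 mol; O₂ fed = 1634 × 1.444 = 2359 mol.
Fuel reacted = 0.785 × 363 → ξ = 285 mol.
Outlet (n = n₀ + ν ξ):
  C₃H₆: 363 − 1(285) = 78.05
  O₂: 2359 − 4.5(285) = 1076
  CO₂: 0 + 3(285) = 854.9
  H₂O: 0 + 3(285) = 854.9
Total out = 2864 mol; y_CO₂ = 854.9 / 2864 = 0.2985.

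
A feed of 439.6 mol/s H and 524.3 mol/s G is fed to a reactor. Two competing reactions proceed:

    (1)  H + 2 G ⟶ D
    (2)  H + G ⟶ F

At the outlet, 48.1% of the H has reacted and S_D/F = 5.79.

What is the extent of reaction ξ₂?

ξ₂ = 31.1 mol/s

Conversion of H: H consumed = 0.481 × 439.6 = 211.4 mol/s = 1ξ₁ + 1ξ₂.
Selectivity: 1ξ₁ / (1ξ₂) = 5.79 → ξ₁ = 5.79 ξ₂.
Substitute: (1·5.79 + 1) ξ₂ = 211.4 → ξ₂ = 31.14 mol/s, ξ₁ = 180.3 mol/s.
Outlet amounts (n = n₀ + Σ ν·ξ):
  H: 439.6 − 1(180.3) − 1(31.14) = 228.2
  G: 524.3 − 2(180.3) − 1(31.14) = 132.5
  D: 0 + 1(180.3) = 180.3
  F: 0 + 1(31.14) = 31.14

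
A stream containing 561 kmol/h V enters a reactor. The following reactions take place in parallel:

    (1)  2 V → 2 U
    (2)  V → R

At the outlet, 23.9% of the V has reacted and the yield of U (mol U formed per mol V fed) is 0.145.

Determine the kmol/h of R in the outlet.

Yield of U: 2ξ₁ / 561 = 0.145 → ξ₁ = 40.67 kmol/h.
Conversion of V: 2ξ₁ + 1ξ₂ = 0.239 × 561 = 134.1 → ξ₂ = 52.73 kmol/h.
Outlet amounts (n = n₀ + Σ ν·ξ):
  V: 561 − 2(40.67) − 1(52.73) = 426.9
  U: 0 + 2(40.67) = 81.34
  R: 0 + 1(52.73) = 52.73

52.7 kmol/h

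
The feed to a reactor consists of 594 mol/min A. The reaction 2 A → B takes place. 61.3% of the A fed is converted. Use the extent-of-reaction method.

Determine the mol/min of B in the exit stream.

182 mol/min

A reacted = 0.613 × 594 = 364.1 mol/min; ν_A = −2, so ξ = 364.1/2 = 182.1 mol/min.
Outlet amounts (n = n₀ + ν ξ):
  A: 594 − 2(182.1) = 229.9
  B: 0 + 1(182.1) = 182.1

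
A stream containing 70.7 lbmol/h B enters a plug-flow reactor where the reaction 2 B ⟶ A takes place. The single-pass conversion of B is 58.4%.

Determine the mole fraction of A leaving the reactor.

B reacted = 0.584 × 70.7 = 41.29 lbmol/h; ν_B = −2, so ξ = 41.29/2 = 20.64 lbmol/h.
Outlet amounts (n = n₀ + ν ξ):
  B: 70.7 − 2(20.64) = 29.41
  A: 0 + 1(20.64) = 20.64
Total out = 50.06 lbmol/h; y_A = 20.64 / 50.06 = 0.4124.

0.412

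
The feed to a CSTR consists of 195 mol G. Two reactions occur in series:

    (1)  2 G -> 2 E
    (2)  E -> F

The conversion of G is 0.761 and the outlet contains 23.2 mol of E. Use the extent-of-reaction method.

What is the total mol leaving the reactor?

195 mol

Conversion of G: G consumed = 2ξ₁ = 0.761 × 195 → ξ₁ = 74.2 mol.
E balance: n_E = 0 + 2ξ₁ − 1ξ₂ = 23.2 → ξ₂ = (2·74.2 − 23.2)/1 = 125.2 mol.
Outlet amounts (n = n₀ + Σ ν·ξ):
  G: 195 − 2(74.2) = 46.6
  E: 0 + 2(74.2) − 1(125.2) = 23.2
  F: 0 + 1(125.2) = 125.2
Total out = 46.6 + 23.2 + 125.2 = 195 mol.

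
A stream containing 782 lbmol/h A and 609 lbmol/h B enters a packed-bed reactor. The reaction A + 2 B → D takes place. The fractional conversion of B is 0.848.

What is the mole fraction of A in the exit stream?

B reacted = 0.848 × 609 = 516.4 lbmol/h; ν_B = −2, so ξ = 516.4/2 = 258.2 lbmol/h.
Outlet amounts (n = n₀ + ν ξ):
  A: 782 − 1(258.2) = 523.8
  B: 609 − 2(258.2) = 92.57
  D: 0 + 1(258.2) = 258.2
Total out = 874.6 lbmol/h; y_A = 523.8 / 874.6 = 0.5989.

0.599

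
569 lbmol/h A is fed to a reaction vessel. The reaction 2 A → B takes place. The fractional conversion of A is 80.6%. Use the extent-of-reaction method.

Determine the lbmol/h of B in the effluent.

A reacted = 0.806 × 569 = 458.6 lbmol/h; ν_A = −2, so ξ = 458.6/2 = 229.3 lbmol/h.
Outlet amounts (n = n₀ + ν ξ):
  A: 569 − 2(229.3) = 110.4
  B: 0 + 1(229.3) = 229.3

229 lbmol/h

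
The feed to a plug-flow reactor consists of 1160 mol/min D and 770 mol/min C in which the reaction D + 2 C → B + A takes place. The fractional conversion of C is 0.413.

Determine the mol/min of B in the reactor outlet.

C reacted = 0.413 × 770 = 318 mol/min; ν_C = −2, so ξ = 318/2 = 159 mol/min.
Outlet amounts (n = n₀ + ν ξ):
  D: 1160 − 1(159) = 1001
  C: 770 − 2(159) = 452
  B: 0 + 1(159) = 159
  A: 0 + 1(159) = 159

159 mol/min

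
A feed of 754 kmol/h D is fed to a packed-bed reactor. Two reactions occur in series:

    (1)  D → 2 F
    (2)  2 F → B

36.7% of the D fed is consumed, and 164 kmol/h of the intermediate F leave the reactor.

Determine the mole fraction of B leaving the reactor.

Conversion of D: D consumed = 1ξ₁ = 0.367 × 754 → ξ₁ = 276.7 kmol/h.
F balance: n_F = 0 + 2ξ₁ − 2ξ₂ = 164 → ξ₂ = (2·276.7 − 164)/2 = 194.7 kmol/h.
Outlet amounts (n = n₀ + Σ ν·ξ):
  D: 754 − 1(276.7) = 477.3
  F: 0 + 2(276.7) − 2(194.7) = 164
  B: 0 + 1(194.7) = 194.7
Total out = 836 kmol/h; y_B = 194.7 / 836 = 0.2329.

0.233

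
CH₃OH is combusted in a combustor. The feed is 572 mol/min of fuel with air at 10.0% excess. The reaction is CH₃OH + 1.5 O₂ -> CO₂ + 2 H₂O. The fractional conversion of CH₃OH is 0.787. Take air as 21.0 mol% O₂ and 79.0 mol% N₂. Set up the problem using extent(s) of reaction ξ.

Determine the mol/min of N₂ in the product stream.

3550 mol/min

Stoichiometric O₂ = 1.5 × 572 = 858 mol/min; O₂ fed = 858 × 1.100 = 943.8 mol/min.
N₂ fed = 943.8 × 79/21 = 3550 mol/min.
Fuel reacted = 0.787 × 572 → ξ = 450.2 mol/min.
Outlet (n = n₀ + ν ξ):
  CH₃OH: 572 − 1(450.2) = 121.8
  O₂: 943.8 − 1.5(450.2) = 268.6
  N₂: 3550 (inert)
  CO₂: 0 + 1(450.2) = 450.2
  H₂O: 0 + 2(450.2) = 900.3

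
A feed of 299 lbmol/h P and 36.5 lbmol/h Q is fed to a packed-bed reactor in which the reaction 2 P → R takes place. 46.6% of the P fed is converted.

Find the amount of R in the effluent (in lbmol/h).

P reacted = 0.466 × 299 = 139.3 lbmol/h; ν_P = −2, so ξ = 139.3/2 = 69.67 lbmol/h.
Outlet amounts (n = n₀ + ν ξ):
  P: 299 − 2(69.67) = 159.7
  R: 0 + 1(69.67) = 69.67
  Q: 36.5 (inert)

69.7 lbmol/h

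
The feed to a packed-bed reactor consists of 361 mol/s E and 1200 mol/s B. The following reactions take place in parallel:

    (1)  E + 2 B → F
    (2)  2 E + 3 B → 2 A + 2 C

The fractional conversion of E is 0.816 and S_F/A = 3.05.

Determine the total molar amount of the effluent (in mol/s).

Conversion of E: E consumed = 0.816 × 361 = 294.6 mol/s = 1ξ₁ + 2ξ₂.
Selectivity: 1ξ₁ / (2ξ₂) = 3.05 → ξ₁ = 6.1 ξ₂.
Substitute: (1·6.1 + 2) ξ₂ = 294.6 → ξ₂ = 36.37 mol/s, ξ₁ = 221.8 mol/s.
Outlet amounts (n = n₀ + Σ ν·ξ):
  E: 361 − 1(221.8) − 2(36.37) = 66.42
  B: 1200 − 2(221.8) − 3(36.37) = 647.2
  F: 0 + 1(221.8) = 221.8
  A: 0 + 2(36.37) = 72.73
  C: 0 + 2(36.37) = 72.73
Total out = 66.42 + 647.2 + 221.8 + 72.73 + 72.73 = 1081 mol/s.

1080 mol/s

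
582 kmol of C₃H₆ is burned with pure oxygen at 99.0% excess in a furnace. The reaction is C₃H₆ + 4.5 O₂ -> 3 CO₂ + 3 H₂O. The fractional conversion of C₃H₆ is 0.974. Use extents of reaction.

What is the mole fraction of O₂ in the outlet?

Stoichiometric O₂ = 4.5 × 582 = 2619 kmol; O₂ fed = 2619 × 1.990 = 5212 kmol.
Fuel reacted = 0.974 × 582 → ξ = 566.9 kmol.
Outlet (n = n₀ + ν ξ):
  C₃H₆: 582 − 1(566.9) = 15.13
  O₂: 5212 − 4.5(566.9) = 2661
  CO₂: 0 + 3(566.9) = 1701
  H₂O: 0 + 3(566.9) = 1701
Total out = 6077 kmol; y_O₂ = 2661 / 6077 = 0.4378.

0.438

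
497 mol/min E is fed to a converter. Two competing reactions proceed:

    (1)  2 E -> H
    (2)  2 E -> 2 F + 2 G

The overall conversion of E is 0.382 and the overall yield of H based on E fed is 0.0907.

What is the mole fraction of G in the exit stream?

Yield of H: 1ξ₁ / 497 = 0.0907 → ξ₁ = 45.08 mol/min.
Conversion of E: 2ξ₁ + 2ξ₂ = 0.382 × 497 = 189.9 → ξ₂ = 49.85 mol/min.
Outlet amounts (n = n₀ + Σ ν·ξ):
  E: 497 − 2(45.08) − 2(49.85) = 307.1
  H: 0 + 1(45.08) = 45.08
  F: 0 + 2(49.85) = 99.7
  G: 0 + 2(49.85) = 99.7
Total out = 551.6 mol/min; y_G = 99.7 / 551.6 = 0.1807.

0.181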